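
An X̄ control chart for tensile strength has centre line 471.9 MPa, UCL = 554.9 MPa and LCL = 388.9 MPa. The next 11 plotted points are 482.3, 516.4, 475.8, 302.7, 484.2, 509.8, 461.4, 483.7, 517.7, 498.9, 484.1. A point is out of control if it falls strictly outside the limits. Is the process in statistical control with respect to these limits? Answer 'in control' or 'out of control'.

out of control

Compare each point to [388.9, 554.9]: sample 4 = 302.7 < LCL.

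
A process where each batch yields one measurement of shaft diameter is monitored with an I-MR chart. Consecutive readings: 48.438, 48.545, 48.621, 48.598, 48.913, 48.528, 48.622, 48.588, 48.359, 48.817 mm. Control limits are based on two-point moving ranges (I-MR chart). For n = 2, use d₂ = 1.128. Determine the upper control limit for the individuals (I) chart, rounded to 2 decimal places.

49.11

X̄ = (48.438 + 48.545 + 48.621 + 48.598 + 48.913 + 48.528 + 48.622 + 48.588 + 48.359 + 48.817) / 10 = 48.6029
Moving ranges: 0.107, 0.076, 0.023, 0.315, 0.385, 0.094, 0.034, 0.229, 0.458; M̄R̄ = 1.7210 / 9 = 0.1912
UCL = X̄ + 3·M̄R̄/d₂ = 48.6029 + 3 × 0.1912 / 1.128 = 49.1115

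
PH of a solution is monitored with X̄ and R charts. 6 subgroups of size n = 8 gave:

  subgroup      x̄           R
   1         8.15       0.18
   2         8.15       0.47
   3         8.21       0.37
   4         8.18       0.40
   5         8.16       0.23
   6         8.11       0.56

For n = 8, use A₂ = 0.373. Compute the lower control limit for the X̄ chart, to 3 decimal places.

X̄̄ = (8.15 + 8.15 + 8.21 + 8.18 + 8.16 + 8.11) / 6 = 48.9600 / 6 = 8.1600
R̄ = (0.18 + 0.47 + 0.37 + 0.40 + 0.23 + 0.56) / 6 = 2.2100 / 6 = 0.3683
LCL = X̄̄ − A₂·R̄ = 8.1600 − 0.373 × 0.3683 = 8.0226

8.023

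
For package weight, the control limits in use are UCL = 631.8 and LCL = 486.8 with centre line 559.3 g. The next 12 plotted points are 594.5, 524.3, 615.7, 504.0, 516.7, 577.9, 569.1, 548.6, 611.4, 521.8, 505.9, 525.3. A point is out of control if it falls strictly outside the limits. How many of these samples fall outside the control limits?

All 12 points lie within [486.8, 631.8].

0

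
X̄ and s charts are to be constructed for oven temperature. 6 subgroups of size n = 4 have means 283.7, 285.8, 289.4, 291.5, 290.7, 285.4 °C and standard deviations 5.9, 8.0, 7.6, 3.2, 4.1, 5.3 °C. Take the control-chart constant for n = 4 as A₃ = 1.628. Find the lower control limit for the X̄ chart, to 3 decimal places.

278.498

X̄̄ = (283.7 + 285.8 + 289.4 + 291.5 + 290.7 + 285.4) / 6 = 287.7500
s̄ = (5.9 + 8.0 + 7.6 + 3.2 + 4.1 + 5.3) / 6 = 5.6833
LCL = X̄̄ − A₃·s̄ = 287.7500 − 1.628 × 5.6833 = 278.4975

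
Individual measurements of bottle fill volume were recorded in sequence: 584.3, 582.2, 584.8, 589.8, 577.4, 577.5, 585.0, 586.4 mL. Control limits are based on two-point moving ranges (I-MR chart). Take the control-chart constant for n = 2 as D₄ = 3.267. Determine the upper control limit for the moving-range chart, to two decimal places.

14.51

Moving ranges: 2.1, 2.6, 5.0, 12.4, 0.1, 7.5, 1.4; M̄R̄ = 31.1000 / 7 = 4.4429
UCL_MR = D₄·M̄R̄ = 3.267 × 4.4429 = 14.5148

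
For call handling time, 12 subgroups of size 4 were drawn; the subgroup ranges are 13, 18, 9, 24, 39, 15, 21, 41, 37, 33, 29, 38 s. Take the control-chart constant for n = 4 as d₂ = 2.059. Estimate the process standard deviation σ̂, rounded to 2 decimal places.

R̄ = (13 + 18 + 9 + 24 + 39 + 15 + 21 + 41 + 37 + 33 + 29 + 38) / 12 = 26.4167
σ̂ = R̄ / d₂ = 26.4167 / 2.059 = 12.8299

12.83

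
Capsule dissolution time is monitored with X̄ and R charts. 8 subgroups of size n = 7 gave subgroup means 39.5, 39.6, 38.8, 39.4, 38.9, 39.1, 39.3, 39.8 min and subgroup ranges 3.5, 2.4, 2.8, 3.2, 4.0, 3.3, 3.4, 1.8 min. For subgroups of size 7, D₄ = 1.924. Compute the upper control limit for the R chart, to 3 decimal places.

R̄ = (3.5 + 2.4 + 2.8 + 3.2 + 4.0 + 3.3 + 3.4 + 1.8) / 8 = 24.4000 / 8 = 3.0500
UCL_R = D₄·R̄ = 1.924 × 3.0500 = 5.8682

5.868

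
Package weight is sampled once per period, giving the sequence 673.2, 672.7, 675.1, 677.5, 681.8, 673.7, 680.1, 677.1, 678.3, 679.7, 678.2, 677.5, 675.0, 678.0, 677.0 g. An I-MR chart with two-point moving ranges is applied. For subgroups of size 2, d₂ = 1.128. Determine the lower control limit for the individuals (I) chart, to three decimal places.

X̄ = (673.2 + 672.7 + 675.1 + 677.5 + 681.8 + 673.7 + 680.1 + 677.1 + 678.3 + 679.7 + 678.2 + 677.5 + 675.0 + 678.0 + 677.0) / 15 = 676.9933
Moving ranges: 0.5, 2.4, 2.4, 4.3, 8.1, 6.4, 3.0, 1.2, 1.4, 1.5, 0.7, 2.5, 3.0, 1.0; M̄R̄ = 38.4000 / 14 = 2.7429
LCL = X̄ − 3·M̄R̄/d₂ = 676.9933 − 3 × 2.7429 / 1.128 = 669.6985

669.699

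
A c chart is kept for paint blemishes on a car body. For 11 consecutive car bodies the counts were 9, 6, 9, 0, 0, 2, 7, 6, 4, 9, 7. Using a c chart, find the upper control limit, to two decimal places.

c̄ = (9 + 6 + 9 + 0 + 0 + 2 + 7 + 6 + 4 + 9 + 7) / 11 = 59 / 11 = 5.3636
UCL = c̄ + 3√c̄ = 5.3636 + 3 × √5.3636 = 5.3636 + 3 × 2.3160 = 12.3115

12.31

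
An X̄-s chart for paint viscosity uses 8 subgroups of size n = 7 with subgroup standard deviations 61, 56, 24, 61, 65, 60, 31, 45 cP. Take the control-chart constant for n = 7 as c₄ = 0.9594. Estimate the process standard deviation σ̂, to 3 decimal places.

52.507

s̄ = (61 + 56 + 24 + 61 + 65 + 60 + 31 + 45) / 8 = 50.3750
σ̂ = s̄ / c₄ = 50.3750 / 0.9594 = 52.5068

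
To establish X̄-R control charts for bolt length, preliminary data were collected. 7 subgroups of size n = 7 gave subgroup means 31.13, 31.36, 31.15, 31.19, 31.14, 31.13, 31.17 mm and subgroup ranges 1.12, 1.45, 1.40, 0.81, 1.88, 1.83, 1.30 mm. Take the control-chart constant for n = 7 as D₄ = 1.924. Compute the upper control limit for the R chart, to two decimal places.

2.69

R̄ = (1.12 + 1.45 + 1.40 + 0.81 + 1.88 + 1.83 + 1.30) / 7 = 9.7900 / 7 = 1.3986
UCL_R = D₄·R̄ = 1.924 × 1.3986 = 2.6909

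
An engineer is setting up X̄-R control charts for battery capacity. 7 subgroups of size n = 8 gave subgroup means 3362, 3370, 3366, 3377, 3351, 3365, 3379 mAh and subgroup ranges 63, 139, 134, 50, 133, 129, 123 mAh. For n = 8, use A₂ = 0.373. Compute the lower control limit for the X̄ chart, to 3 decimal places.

3326.060

X̄̄ = (3362 + 3370 + 3366 + 3377 + 3351 + 3365 + 3379) / 7 = 23570.0000 / 7 = 3367.1429
R̄ = (63 + 139 + 134 + 50 + 133 + 129 + 123) / 7 = 771.0000 / 7 = 110.1429
LCL = X̄̄ − A₂·R̄ = 3367.1429 − 0.373 × 110.1429 = 3326.0596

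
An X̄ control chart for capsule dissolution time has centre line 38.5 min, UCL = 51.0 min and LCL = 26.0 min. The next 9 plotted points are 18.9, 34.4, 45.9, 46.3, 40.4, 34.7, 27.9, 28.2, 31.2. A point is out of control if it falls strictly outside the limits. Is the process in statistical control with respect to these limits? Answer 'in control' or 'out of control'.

Compare each point to [26.0, 51.0]: sample 1 = 18.9 < LCL.

out of control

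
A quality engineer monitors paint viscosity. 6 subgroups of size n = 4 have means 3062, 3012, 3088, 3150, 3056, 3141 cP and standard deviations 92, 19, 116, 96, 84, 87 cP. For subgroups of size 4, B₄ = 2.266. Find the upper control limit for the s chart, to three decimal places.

s̄ = (92 + 19 + 116 + 96 + 84 + 87) / 6 = 82.3333
UCL_s = B₄·s̄ = 2.266 × 82.3333 = 186.5673

186.567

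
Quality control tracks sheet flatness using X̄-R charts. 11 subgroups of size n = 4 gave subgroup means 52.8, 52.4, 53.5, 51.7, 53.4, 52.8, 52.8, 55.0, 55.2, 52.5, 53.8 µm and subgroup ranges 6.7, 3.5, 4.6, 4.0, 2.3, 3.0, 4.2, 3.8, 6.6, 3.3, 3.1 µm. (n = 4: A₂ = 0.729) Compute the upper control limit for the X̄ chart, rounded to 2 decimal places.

X̄̄ = (52.8 + 52.4 + 53.5 + 51.7 + 53.4 + 52.8 + 52.8 + 55.0 + 55.2 + 52.5 + 53.8) / 11 = 585.9000 / 11 = 53.2636
R̄ = (6.7 + 3.5 + 4.6 + 4.0 + 2.3 + 3.0 + 4.2 + 3.8 + 6.6 + 3.3 + 3.1) / 11 = 45.1000 / 11 = 4.1000
UCL = X̄̄ + A₂·R̄ = 53.2636 + 0.729 × 4.1000 = 56.2525

56.25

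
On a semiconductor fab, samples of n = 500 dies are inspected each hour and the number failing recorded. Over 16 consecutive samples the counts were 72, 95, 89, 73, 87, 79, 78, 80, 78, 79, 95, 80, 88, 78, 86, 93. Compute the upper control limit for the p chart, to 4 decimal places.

p̄ = Σdᵢ / (k·n) = 1330 / (16 × 500) = 0.16625
UCL = p̄ + 3·√(p̄(1−p̄)/n) = 0.16625 + 3 × √(0.16625×0.83375/500) = 0.16625 + 3 × 0.01665 = 0.21620

0.2162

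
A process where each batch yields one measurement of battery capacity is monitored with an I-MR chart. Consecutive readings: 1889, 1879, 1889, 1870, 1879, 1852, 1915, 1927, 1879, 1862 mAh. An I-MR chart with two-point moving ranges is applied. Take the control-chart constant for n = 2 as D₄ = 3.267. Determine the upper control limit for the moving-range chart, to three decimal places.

78.045

Moving ranges: 10, 10, 19, 9, 27, 63, 12, 48, 17; M̄R̄ = 215.0000 / 9 = 23.8889
UCL_MR = D₄·M̄R̄ = 3.267 × 23.8889 = 78.0450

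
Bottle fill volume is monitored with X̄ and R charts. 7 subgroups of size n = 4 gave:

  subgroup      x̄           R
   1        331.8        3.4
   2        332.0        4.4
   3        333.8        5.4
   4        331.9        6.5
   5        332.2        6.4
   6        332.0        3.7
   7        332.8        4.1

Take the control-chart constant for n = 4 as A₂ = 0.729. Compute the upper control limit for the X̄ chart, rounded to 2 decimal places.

335.89

X̄̄ = (331.8 + 332.0 + 333.8 + 331.9 + 332.2 + 332.0 + 332.8) / 7 = 2326.5000 / 7 = 332.3571
R̄ = (3.4 + 4.4 + 5.4 + 6.5 + 6.4 + 3.7 + 4.1) / 7 = 33.9000 / 7 = 4.8429
UCL = X̄̄ + A₂·R̄ = 332.3571 + 0.729 × 4.8429 = 335.8876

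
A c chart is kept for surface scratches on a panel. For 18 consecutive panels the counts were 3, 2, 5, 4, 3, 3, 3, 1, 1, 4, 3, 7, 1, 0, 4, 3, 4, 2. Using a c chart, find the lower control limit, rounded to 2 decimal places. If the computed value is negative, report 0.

0.00

c̄ = (3 + 2 + 5 + 4 + 3 + 3 + 3 + 1 + 1 + 4 + 3 + 7 + 1 + 0 + 4 + 3 + 4 + 2) / 18 = 53 / 18 = 2.9444
LCL = c̄ − 3√c̄ = 2.9444 − 3 × 1.7159 = -2.2034 → 0 (cannot be negative)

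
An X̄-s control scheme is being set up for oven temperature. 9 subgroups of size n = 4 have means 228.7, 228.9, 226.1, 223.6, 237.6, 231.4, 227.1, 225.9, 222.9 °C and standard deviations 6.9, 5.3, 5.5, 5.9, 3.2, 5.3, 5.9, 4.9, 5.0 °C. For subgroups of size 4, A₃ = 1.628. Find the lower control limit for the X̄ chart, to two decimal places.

X̄̄ = (228.7 + 228.9 + 226.1 + 223.6 + 237.6 + 231.4 + 227.1 + 225.9 + 222.9) / 9 = 228.0222
s̄ = (6.9 + 5.3 + 5.5 + 5.9 + 3.2 + 5.3 + 5.9 + 4.9 + 5.0) / 9 = 5.3222
LCL = X̄̄ − A₃·s̄ = 228.0222 − 1.628 × 5.3222 = 219.3576

219.36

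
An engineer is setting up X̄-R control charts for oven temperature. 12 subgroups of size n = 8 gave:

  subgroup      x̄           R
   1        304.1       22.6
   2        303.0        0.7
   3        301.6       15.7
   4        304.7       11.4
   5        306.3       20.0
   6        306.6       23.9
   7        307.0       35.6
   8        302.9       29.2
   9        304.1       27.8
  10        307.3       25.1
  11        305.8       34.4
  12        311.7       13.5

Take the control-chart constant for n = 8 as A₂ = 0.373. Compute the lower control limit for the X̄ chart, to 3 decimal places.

297.346

X̄̄ = (304.1 + 303.0 + 301.6 + 304.7 + 306.3 + 306.6 + 307.0 + 302.9 + 304.1 + 307.3 + 305.8 + 311.7) / 12 = 3665.1000 / 12 = 305.4250
R̄ = (22.6 + 0.7 + 15.7 + 11.4 + 20.0 + 23.9 + 35.6 + 29.2 + 27.8 + 25.1 + 34.4 + 13.5) / 12 = 259.9000 / 12 = 21.6583
LCL = X̄̄ − A₂·R̄ = 305.4250 − 0.373 × 21.6583 = 297.3464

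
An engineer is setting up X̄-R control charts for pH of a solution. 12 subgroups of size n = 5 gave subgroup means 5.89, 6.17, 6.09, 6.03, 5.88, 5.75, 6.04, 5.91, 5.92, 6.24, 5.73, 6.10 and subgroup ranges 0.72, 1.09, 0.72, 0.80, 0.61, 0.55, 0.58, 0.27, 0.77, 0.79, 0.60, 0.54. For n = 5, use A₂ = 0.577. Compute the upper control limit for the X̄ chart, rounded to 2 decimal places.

X̄̄ = (5.89 + 6.17 + 6.09 + 6.03 + 5.88 + 5.75 + 6.04 + 5.91 + 5.92 + 6.24 + 5.73 + 6.10) / 12 = 71.7500 / 12 = 5.9792
R̄ = (0.72 + 1.09 + 0.72 + 0.80 + 0.61 + 0.55 + 0.58 + 0.27 + 0.77 + 0.79 + 0.60 + 0.54) / 12 = 8.0400 / 12 = 0.6700
UCL = X̄̄ + A₂·R̄ = 5.9792 + 0.577 × 0.6700 = 6.3658

6.37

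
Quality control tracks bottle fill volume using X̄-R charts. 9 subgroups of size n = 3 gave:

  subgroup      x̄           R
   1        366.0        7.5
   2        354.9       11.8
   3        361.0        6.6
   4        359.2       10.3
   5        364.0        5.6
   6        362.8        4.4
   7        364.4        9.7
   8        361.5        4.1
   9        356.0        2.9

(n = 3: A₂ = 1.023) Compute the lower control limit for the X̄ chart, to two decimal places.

X̄̄ = (366.0 + 354.9 + 361.0 + 359.2 + 364.0 + 362.8 + 364.4 + 361.5 + 356.0) / 9 = 3249.8000 / 9 = 361.0889
R̄ = (7.5 + 11.8 + 6.6 + 10.3 + 5.6 + 4.4 + 9.7 + 4.1 + 2.9) / 9 = 62.9000 / 9 = 6.9889
LCL = X̄̄ − A₂·R̄ = 361.0889 − 1.023 × 6.9889 = 353.9393

353.94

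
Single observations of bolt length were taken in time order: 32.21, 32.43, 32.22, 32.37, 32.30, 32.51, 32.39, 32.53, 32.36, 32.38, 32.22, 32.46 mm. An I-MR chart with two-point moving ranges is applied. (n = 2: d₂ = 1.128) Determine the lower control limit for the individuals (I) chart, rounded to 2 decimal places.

31.95

X̄ = (32.21 + 32.43 + 32.22 + 32.37 + 32.30 + 32.51 + 32.39 + 32.53 + 32.36 + 32.38 + 32.22 + 32.46) / 12 = 32.3650
Moving ranges: 0.22, 0.21, 0.15, 0.07, 0.21, 0.12, 0.14, 0.17, 0.02, 0.16, 0.24; M̄R̄ = 1.7100 / 11 = 0.1555
LCL = X̄ − 3·M̄R̄/d₂ = 32.3650 − 3 × 0.1555 / 1.128 = 31.9516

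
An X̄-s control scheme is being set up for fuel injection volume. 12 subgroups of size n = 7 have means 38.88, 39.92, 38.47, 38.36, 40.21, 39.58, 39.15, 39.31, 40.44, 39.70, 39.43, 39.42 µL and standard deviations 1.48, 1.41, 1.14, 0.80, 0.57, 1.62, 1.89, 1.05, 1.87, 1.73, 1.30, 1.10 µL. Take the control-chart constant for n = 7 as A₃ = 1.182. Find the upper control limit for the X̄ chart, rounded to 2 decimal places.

40.98

X̄̄ = (38.88 + 39.92 + 38.47 + 38.36 + 40.21 + 39.58 + 39.15 + 39.31 + 40.44 + 39.70 + 39.43 + 39.42) / 12 = 39.4058
s̄ = (1.48 + 1.41 + 1.14 + 0.80 + 0.57 + 1.62 + 1.89 + 1.05 + 1.87 + 1.73 + 1.30 + 1.10) / 12 = 1.3300
UCL = X̄̄ + A₃·s̄ = 39.4058 + 1.182 × 1.3300 = 40.9779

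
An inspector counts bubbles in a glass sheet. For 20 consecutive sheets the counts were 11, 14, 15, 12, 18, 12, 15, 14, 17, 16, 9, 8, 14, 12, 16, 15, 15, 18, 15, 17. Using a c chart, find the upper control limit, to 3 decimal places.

25.435

c̄ = (11 + 14 + 15 + 12 + 18 + 12 + 15 + 14 + 17 + 16 + 9 + 8 + 14 + 12 + 16 + 15 + 15 + 18 + 15 + 17) / 20 = 283 / 20 = 14.1500
UCL = c̄ + 3√c̄ = 14.1500 + 3 × √14.1500 = 14.1500 + 3 × 3.7616 = 25.4349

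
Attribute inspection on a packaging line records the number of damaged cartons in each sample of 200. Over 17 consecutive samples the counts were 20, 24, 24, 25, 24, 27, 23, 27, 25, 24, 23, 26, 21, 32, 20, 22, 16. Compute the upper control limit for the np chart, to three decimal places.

37.420

p̄ = Σdᵢ / (k·n) = 403 / (17 × 200) = 0.11853
UCL = np̄ + 3·√(np̄(1−p̄)) = 23.7059 + 3 × √(23.7059×0.88147) = 23.7059 + 3 × 4.5712 = 37.4195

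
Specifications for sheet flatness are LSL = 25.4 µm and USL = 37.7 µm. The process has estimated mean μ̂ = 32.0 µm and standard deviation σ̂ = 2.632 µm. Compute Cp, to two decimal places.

0.78

Cp = (USL − LSL) / (6σ̂) = (37.7 − 25.4) / (6 × 2.632) = 12.3000 / 15.7920 = 0.7789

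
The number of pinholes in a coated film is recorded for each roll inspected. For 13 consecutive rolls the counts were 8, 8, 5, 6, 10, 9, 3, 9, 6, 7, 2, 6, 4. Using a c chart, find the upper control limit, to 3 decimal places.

13.965

c̄ = (8 + 8 + 5 + 6 + 10 + 9 + 3 + 9 + 6 + 7 + 2 + 6 + 4) / 13 = 83 / 13 = 6.3846
UCL = c̄ + 3√c̄ = 6.3846 + 3 × √6.3846 = 6.3846 + 3 × 2.5268 = 13.9650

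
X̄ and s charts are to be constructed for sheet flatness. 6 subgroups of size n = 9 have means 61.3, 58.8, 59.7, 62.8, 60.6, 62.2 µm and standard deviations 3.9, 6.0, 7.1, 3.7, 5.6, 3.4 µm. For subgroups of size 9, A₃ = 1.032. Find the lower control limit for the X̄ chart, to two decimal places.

X̄̄ = (61.3 + 58.8 + 59.7 + 62.8 + 60.6 + 62.2) / 6 = 60.9000
s̄ = (3.9 + 6.0 + 7.1 + 3.7 + 5.6 + 3.4) / 6 = 4.9500
LCL = X̄̄ − A₃·s̄ = 60.9000 − 1.032 × 4.9500 = 55.7916

55.79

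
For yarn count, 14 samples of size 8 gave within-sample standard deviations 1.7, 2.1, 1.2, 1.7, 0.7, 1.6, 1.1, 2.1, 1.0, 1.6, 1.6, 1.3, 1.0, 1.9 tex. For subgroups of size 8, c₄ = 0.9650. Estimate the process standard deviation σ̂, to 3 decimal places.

s̄ = (1.7 + 2.1 + 1.2 + 1.7 + 0.7 + 1.6 + 1.1 + 2.1 + 1.0 + 1.6 + 1.6 + 1.3 + 1.0 + 1.9) / 14 = 1.4714
σ̂ = s̄ / c₄ = 1.4714 / 0.9650 = 1.5248

1.525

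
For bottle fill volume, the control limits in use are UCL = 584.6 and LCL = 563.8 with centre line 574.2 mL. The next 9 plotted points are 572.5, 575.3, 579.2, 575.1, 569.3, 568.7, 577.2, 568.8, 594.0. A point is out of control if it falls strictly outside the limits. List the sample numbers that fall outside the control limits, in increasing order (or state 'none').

9

Compare each point to [563.8, 584.6]: sample 9 = 594.0 > UCL.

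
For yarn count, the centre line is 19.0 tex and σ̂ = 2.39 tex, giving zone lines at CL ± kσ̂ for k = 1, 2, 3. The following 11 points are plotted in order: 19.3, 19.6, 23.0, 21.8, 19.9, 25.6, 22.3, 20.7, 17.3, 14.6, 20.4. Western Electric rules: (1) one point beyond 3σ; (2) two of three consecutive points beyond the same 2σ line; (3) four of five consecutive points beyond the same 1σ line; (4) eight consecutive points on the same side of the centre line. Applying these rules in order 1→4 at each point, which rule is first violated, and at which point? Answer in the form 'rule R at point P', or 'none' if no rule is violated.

Zone of each point (C = within 1σ̂, B = 1σ̂–2σ̂, A = 2σ̂–3σ̂, * = beyond 3σ̂; sign = side of CL): 1:+C, 2:+C, 3:+B, 4:+B, 5:+C, 6:+A, 7:+B, 8:+C, 9:-C, 10:-B, 11:+C
Rule 3 (four of five consecutive points beyond the same 1σ limit) is satisfied at point 7.

rule 3 at point 7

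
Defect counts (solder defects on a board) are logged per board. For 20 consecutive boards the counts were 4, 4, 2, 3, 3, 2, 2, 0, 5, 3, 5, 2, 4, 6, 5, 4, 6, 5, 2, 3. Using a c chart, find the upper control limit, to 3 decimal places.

9.112

c̄ = (4 + 4 + 2 + 3 + 3 + 2 + 2 + 0 + 5 + 3 + 5 + 2 + 4 + 6 + 5 + 4 + 6 + 5 + 2 + 3) / 20 = 70 / 20 = 3.5000
UCL = c̄ + 3√c̄ = 3.5000 + 3 × √3.5000 = 3.5000 + 3 × 1.8708 = 9.1125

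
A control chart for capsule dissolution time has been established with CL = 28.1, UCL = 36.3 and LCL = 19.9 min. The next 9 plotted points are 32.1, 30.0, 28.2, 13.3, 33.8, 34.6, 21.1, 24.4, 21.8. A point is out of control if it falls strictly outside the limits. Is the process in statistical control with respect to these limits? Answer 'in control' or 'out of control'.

Compare each point to [19.9, 36.3]: sample 4 = 13.3 < LCL.

out of control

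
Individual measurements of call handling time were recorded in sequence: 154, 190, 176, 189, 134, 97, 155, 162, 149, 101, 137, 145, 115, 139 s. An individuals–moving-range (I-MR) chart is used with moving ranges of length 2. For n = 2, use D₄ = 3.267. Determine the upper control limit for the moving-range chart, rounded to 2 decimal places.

95.25

Moving ranges: 36, 14, 13, 55, 37, 58, 7, 13, 48, 36, 8, 30, 24; M̄R̄ = 379.0000 / 13 = 29.1538
UCL_MR = D₄·M̄R̄ = 3.267 × 29.1538 = 95.2456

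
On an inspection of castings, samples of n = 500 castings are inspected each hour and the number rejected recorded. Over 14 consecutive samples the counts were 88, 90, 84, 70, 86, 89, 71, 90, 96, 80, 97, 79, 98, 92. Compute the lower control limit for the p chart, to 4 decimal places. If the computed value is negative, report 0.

0.1221

p̄ = Σdᵢ / (k·n) = 1210 / (14 × 500) = 0.17286
LCL = p̄ − 3·√(p̄(1−p̄)/n) = 0.17286 − 3 × 0.01691 = 0.12213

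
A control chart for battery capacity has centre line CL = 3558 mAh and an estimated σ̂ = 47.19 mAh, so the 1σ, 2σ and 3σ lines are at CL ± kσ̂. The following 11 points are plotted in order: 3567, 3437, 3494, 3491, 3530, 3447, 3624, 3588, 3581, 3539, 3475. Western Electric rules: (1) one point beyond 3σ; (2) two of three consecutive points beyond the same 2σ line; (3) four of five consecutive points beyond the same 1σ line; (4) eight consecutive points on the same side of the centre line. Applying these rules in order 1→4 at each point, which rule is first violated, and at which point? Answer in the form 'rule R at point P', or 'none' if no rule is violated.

Zone of each point (C = within 1σ̂, B = 1σ̂–2σ̂, A = 2σ̂–3σ̂, * = beyond 3σ̂; sign = side of CL): 1:+C, 2:-A, 3:-B, 4:-B, 5:-C, 6:-A, 7:+B, 8:+C, 9:+C, 10:-C, 11:-B
Rule 3 (four of five consecutive points beyond the same 1σ limit) is satisfied at point 6.

rule 3 at point 6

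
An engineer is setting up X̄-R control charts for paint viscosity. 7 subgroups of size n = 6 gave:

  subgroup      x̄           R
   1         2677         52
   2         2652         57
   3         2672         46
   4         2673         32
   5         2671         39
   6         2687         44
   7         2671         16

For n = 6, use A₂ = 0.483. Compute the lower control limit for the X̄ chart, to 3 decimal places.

2652.123

X̄̄ = (2677 + 2652 + 2672 + 2673 + 2671 + 2687 + 2671) / 7 = 18703.0000 / 7 = 2671.8571
R̄ = (52 + 57 + 46 + 32 + 39 + 44 + 16) / 7 = 286.0000 / 7 = 40.8571
LCL = X̄̄ − A₂·R̄ = 2671.8571 − 0.483 × 40.8571 = 2652.1231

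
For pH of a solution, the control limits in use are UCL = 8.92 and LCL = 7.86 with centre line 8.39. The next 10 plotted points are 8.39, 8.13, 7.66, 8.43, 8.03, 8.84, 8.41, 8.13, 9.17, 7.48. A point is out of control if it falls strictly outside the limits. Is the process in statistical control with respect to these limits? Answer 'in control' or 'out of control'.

out of control

Compare each point to [7.86, 8.92]: sample 3 = 7.66 < LCL; sample 9 = 9.17 > UCL; sample 10 = 7.48 < LCL.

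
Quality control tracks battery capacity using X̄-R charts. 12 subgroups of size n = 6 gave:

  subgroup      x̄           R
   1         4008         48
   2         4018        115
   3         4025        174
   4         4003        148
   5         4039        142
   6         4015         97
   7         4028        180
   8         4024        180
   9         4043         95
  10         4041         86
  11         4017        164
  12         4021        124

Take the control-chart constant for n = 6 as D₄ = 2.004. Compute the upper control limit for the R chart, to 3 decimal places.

R̄ = (48 + 115 + 174 + 148 + 142 + 97 + 180 + 180 + 95 + 86 + 164 + 124) / 12 = 1553.0000 / 12 = 129.4167
UCL_R = D₄·R̄ = 2.004 × 129.4167 = 259.3510

259.351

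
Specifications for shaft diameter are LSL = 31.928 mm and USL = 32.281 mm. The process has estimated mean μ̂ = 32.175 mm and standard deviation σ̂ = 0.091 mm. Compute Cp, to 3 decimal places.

0.647

Cp = (USL − LSL) / (6σ̂) = (32.281 − 31.928) / (6 × 0.091) = 0.3530 / 0.5460 = 0.6465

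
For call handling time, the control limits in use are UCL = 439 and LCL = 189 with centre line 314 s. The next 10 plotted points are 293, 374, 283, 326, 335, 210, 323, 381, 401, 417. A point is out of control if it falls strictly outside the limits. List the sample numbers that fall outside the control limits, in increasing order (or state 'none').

All 10 points lie within [189, 439].

none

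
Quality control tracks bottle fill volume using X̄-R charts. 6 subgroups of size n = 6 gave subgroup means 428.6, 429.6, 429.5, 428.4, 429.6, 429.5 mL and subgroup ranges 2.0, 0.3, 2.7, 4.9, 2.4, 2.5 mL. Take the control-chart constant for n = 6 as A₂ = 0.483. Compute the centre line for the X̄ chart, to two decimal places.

X̄̄ = (428.6 + 429.6 + 429.5 + 428.4 + 429.6 + 429.5) / 6 = 2575.2000 / 6 = 429.2000
CL = X̄̄ = 429.2000

429.20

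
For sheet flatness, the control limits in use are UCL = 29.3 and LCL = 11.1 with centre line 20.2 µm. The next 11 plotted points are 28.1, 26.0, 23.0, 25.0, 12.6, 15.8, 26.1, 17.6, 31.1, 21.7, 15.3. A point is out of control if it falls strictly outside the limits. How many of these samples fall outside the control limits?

Compare each point to [11.1, 29.3]: sample 9 = 31.1 > UCL.

1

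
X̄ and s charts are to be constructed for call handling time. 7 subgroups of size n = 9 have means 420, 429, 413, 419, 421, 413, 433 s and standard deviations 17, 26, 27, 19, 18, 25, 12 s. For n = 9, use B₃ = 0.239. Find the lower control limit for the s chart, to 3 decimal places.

4.917

s̄ = (17 + 26 + 27 + 19 + 18 + 25 + 12) / 7 = 20.5714
LCL_s = B₃·s̄ = 0.239 × 20.5714 = 4.9166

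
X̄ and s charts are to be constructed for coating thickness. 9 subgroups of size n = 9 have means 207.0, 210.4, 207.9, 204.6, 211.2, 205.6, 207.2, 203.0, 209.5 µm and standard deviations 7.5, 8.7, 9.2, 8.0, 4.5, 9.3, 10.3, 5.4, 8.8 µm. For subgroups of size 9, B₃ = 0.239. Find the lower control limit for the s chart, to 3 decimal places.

1.904

s̄ = (7.5 + 8.7 + 9.2 + 8.0 + 4.5 + 9.3 + 10.3 + 5.4 + 8.8) / 9 = 7.9667
LCL_s = B₃·s̄ = 0.239 × 7.9667 = 1.9040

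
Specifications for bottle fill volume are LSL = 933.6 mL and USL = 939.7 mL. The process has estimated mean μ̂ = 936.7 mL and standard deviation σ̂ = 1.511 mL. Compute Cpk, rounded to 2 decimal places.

0.66

Cpu = (USL − μ̂) / (3σ̂) = (939.7 − 936.7) / (3 × 1.511) = 0.6618; Cpl = (μ̂ − LSL) / (3σ̂) = (936.7 − 933.6) / (3 × 1.511) = 0.6839; Cpk = min(Cpu, Cpl) = 0.6618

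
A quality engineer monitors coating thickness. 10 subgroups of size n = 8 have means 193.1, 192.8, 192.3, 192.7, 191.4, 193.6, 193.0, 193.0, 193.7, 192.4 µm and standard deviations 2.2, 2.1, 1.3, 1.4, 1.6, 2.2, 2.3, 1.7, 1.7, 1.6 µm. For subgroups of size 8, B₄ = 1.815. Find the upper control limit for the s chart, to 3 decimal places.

3.285

s̄ = (2.2 + 2.1 + 1.3 + 1.4 + 1.6 + 2.2 + 2.3 + 1.7 + 1.7 + 1.6) / 10 = 1.8100
UCL_s = B₄·s̄ = 1.815 × 1.8100 = 3.2851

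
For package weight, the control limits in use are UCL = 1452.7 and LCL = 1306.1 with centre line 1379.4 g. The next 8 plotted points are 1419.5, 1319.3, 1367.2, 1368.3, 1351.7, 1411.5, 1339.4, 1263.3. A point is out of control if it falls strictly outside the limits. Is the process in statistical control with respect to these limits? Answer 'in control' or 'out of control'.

Compare each point to [1306.1, 1452.7]: sample 8 = 1263.3 < LCL.

out of control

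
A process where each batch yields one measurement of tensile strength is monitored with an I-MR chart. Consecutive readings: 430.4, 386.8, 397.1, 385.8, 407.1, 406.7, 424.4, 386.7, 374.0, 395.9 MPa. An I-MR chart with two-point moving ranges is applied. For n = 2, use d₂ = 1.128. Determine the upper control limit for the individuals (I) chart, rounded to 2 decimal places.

X̄ = (430.4 + 386.8 + 397.1 + 385.8 + 407.1 + 406.7 + 424.4 + 386.7 + 374.0 + 395.9) / 10 = 399.4900
Moving ranges: 43.6, 10.3, 11.3, 21.3, 0.4, 17.7, 37.7, 12.7, 21.9; M̄R̄ = 176.9000 / 9 = 19.6556
UCL = X̄ + 3·M̄R̄/d₂ = 399.4900 + 3 × 19.6556 / 1.128 = 451.7654

451.77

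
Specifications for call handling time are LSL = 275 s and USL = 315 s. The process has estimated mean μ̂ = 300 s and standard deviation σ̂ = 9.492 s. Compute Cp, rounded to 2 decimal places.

0.70

Cp = (USL − LSL) / (6σ̂) = (315 − 275) / (6 × 9.492) = 40.0000 / 56.9520 = 0.7023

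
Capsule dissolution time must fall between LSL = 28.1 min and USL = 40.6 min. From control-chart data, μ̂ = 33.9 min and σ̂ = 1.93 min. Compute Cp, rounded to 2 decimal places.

1.08

Cp = (USL − LSL) / (6σ̂) = (40.6 − 28.1) / (6 × 1.93) = 12.5000 / 11.5800 = 1.0794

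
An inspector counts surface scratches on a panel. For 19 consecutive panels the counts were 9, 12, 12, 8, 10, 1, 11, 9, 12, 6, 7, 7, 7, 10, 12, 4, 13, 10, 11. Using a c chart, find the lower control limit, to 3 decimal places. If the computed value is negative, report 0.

c̄ = (9 + 12 + 12 + 8 + 10 + 1 + 11 + 9 + 12 + 6 + 7 + 7 + 7 + 10 + 12 + 4 + 13 + 10 + 11) / 19 = 171 / 19 = 9.0000
LCL = c̄ − 3√c̄ = 9.0000 − 3 × 3.0000 = 0.0000

0.000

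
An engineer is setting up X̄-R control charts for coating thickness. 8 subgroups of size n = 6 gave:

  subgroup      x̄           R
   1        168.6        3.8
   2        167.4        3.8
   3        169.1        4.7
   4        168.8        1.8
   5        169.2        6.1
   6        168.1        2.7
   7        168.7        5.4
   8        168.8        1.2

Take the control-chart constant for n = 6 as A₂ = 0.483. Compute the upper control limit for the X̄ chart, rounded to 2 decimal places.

X̄̄ = (168.6 + 167.4 + 169.1 + 168.8 + 169.2 + 168.1 + 168.7 + 168.8) / 8 = 1348.7000 / 8 = 168.5875
R̄ = (3.8 + 3.8 + 4.7 + 1.8 + 6.1 + 2.7 + 5.4 + 1.2) / 8 = 29.5000 / 8 = 3.6875
UCL = X̄̄ + A₂·R̄ = 168.5875 + 0.483 × 3.6875 = 170.3686

170.37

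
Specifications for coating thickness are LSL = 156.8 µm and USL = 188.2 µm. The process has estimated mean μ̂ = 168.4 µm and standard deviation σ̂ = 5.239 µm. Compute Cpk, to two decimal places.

Cpu = (USL − μ̂) / (3σ̂) = (188.2 − 168.4) / (3 × 5.239) = 1.2598; Cpl = (μ̂ − LSL) / (3σ̂) = (168.4 − 156.8) / (3 × 5.239) = 0.7381; Cpk = min(Cpu, Cpl) = 0.7381

0.74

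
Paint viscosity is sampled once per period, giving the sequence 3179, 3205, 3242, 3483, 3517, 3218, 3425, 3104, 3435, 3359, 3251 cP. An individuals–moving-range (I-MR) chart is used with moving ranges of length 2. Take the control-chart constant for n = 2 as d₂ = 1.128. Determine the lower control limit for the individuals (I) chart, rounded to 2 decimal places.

X̄ = (3179 + 3205 + 3242 + 3483 + 3517 + 3218 + 3425 + 3104 + 3435 + 3359 + 3251) / 11 = 3310.7273
Moving ranges: 26, 37, 241, 34, 299, 207, 321, 331, 76, 108; M̄R̄ = 1680.0000 / 10 = 168.0000
LCL = X̄ − 3·M̄R̄/d₂ = 3310.7273 − 3 × 168.0000 / 1.128 = 2863.9188

2863.92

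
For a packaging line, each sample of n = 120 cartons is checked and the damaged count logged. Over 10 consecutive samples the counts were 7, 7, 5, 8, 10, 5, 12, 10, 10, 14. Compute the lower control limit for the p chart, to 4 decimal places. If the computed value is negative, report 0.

0.0019

p̄ = Σdᵢ / (k·n) = 88 / (10 × 120) = 0.07333
LCL = p̄ − 3·√(p̄(1−p̄)/n) = 0.07333 − 3 × 0.02380 = 0.00194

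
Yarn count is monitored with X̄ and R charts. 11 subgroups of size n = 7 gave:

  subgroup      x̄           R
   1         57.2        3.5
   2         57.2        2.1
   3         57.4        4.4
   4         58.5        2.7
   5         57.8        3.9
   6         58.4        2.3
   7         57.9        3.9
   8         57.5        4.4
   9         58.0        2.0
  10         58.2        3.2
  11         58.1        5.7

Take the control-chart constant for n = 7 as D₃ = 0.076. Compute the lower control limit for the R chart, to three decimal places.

R̄ = (3.5 + 2.1 + 4.4 + 2.7 + 3.9 + 2.3 + 3.9 + 4.4 + 2.0 + 3.2 + 5.7) / 11 = 38.1000 / 11 = 3.4636
LCL_R = D₃·R̄ = 0.076 × 3.4636 = 0.2632

0.263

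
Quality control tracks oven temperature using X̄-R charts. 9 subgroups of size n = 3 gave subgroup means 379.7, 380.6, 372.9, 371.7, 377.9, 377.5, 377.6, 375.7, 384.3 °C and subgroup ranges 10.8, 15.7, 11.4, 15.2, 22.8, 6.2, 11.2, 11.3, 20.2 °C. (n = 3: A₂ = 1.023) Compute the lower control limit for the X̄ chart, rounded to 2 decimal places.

X̄̄ = (379.7 + 380.6 + 372.9 + 371.7 + 377.9 + 377.5 + 377.6 + 375.7 + 384.3) / 9 = 3397.9000 / 9 = 377.5444
R̄ = (10.8 + 15.7 + 11.4 + 15.2 + 22.8 + 6.2 + 11.2 + 11.3 + 20.2) / 9 = 124.8000 / 9 = 13.8667
LCL = X̄̄ − A₂·R̄ = 377.5444 − 1.023 × 13.8667 = 363.3588

363.36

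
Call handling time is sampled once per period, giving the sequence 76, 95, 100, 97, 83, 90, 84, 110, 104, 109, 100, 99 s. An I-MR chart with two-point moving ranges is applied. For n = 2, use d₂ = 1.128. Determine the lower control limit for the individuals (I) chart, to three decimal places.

X̄ = (76 + 95 + 100 + 97 + 83 + 90 + 84 + 110 + 104 + 109 + 100 + 99) / 12 = 95.5833
Moving ranges: 19, 5, 3, 14, 7, 6, 26, 6, 5, 9, 1; M̄R̄ = 101.0000 / 11 = 9.1818
LCL = X̄ − 3·M̄R̄/d₂ = 95.5833 − 3 × 9.1818 / 1.128 = 71.1636

71.164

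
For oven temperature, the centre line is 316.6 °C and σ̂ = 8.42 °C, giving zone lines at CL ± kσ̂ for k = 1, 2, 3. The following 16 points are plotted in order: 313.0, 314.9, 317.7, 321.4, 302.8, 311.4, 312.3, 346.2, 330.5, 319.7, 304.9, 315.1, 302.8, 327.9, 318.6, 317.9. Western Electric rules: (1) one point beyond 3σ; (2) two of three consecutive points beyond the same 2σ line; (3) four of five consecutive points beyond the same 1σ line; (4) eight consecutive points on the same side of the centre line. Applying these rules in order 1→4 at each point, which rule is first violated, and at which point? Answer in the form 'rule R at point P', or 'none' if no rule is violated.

Zone of each point (C = within 1σ̂, B = 1σ̂–2σ̂, A = 2σ̂–3σ̂, * = beyond 3σ̂; sign = side of CL): 1:-C, 2:-C, 3:+C, 4:+C, 5:-B, 6:-C, 7:-C, 8:+*, 9:+B, 10:+C, 11:-B, 12:-C, 13:-B, 14:+B, 15:+C, 16:+C
Rule 1 (one point beyond the 3σ limits) is satisfied at point 8.

rule 1 at point 8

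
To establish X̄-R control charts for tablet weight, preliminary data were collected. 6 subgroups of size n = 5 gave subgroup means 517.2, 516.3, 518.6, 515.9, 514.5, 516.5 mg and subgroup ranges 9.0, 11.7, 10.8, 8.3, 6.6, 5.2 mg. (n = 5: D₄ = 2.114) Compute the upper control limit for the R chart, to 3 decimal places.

R̄ = (9.0 + 11.7 + 10.8 + 8.3 + 6.6 + 5.2) / 6 = 51.6000 / 6 = 8.6000
UCL_R = D₄·R̄ = 2.114 × 8.6000 = 18.1804

18.180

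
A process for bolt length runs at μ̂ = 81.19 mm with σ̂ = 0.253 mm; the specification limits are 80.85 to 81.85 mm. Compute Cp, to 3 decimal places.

Cp = (USL − LSL) / (6σ̂) = (81.85 − 80.85) / (6 × 0.253) = 1.0000 / 1.5180 = 0.6588

0.659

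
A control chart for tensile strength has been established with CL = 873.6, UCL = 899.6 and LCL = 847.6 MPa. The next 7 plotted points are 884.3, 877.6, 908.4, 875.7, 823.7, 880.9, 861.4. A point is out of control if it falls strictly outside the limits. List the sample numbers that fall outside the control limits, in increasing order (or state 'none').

3, 5

Compare each point to [847.6, 899.6]: sample 3 = 908.4 > UCL; sample 5 = 823.7 < LCL.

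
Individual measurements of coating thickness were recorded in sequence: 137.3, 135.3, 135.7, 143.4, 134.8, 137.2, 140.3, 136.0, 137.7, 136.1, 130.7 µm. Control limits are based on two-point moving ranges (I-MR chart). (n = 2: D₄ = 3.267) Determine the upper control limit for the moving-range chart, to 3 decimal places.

Moving ranges: 2.0, 0.4, 7.7, 8.6, 2.4, 3.1, 4.3, 1.7, 1.6, 5.4; M̄R̄ = 37.2000 / 10 = 3.7200
UCL_MR = D₄·M̄R̄ = 3.267 × 3.7200 = 12.1532

12.153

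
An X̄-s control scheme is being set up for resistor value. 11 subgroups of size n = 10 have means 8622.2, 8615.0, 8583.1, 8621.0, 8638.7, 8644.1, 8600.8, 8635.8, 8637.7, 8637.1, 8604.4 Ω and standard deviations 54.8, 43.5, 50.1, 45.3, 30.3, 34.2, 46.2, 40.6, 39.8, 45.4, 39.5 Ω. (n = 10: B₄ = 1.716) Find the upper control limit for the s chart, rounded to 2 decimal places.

73.27

s̄ = (54.8 + 43.5 + 50.1 + 45.3 + 30.3 + 34.2 + 46.2 + 40.6 + 39.8 + 45.4 + 39.5) / 11 = 42.7000
UCL_s = B₄·s̄ = 1.716 × 42.7000 = 73.2732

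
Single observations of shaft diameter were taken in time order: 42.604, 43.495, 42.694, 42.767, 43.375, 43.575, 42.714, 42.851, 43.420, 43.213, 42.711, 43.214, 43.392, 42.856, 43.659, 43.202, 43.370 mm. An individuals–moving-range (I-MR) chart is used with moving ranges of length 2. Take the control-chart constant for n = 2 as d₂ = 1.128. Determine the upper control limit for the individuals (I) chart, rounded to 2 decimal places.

X̄ = (42.604 + 43.495 + 42.694 + 42.767 + 43.375 + 43.575 + 42.714 + 42.851 + 43.420 + 43.213 + 42.711 + 43.214 + 43.392 + 42.856 + 43.659 + 43.202 + 43.370) / 17 = 43.1242
Moving ranges: 0.891, 0.801, 0.073, 0.608, 0.200, 0.861, 0.137, 0.569, 0.207, 0.502, 0.503, 0.178, 0.536, 0.803, 0.457, 0.168; M̄R̄ = 7.4940 / 16 = 0.4684
UCL = X̄ + 3·M̄R̄/d₂ = 43.1242 + 3 × 0.4684 / 1.128 = 44.3699

44.37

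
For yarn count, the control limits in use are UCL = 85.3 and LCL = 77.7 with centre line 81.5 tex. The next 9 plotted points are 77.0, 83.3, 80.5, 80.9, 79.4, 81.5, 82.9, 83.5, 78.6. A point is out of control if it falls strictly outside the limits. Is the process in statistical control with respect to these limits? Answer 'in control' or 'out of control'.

out of control

Compare each point to [77.7, 85.3]: sample 1 = 77.0 < LCL.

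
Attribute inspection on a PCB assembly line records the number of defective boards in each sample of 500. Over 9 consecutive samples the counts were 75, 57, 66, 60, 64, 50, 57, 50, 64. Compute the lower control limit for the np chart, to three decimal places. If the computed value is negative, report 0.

p̄ = Σdᵢ / (k·n) = 543 / (9 × 500) = 0.12067
LCL = np̄ − 3·√(np̄(1−p̄)) = 60.3333 − 3 × 7.2838 = 38.4821

38.482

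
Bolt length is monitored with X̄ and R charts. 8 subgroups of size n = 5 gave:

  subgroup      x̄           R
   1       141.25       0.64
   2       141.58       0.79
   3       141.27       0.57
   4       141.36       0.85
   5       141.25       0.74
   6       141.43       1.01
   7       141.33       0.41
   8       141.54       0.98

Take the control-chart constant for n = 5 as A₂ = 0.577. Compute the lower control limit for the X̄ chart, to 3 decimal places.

140.944

X̄̄ = (141.25 + 141.58 + 141.27 + 141.36 + 141.25 + 141.43 + 141.33 + 141.54) / 8 = 1131.0100 / 8 = 141.3762
R̄ = (0.64 + 0.79 + 0.57 + 0.85 + 0.74 + 1.01 + 0.41 + 0.98) / 8 = 5.9900 / 8 = 0.7488
LCL = X̄̄ − A₂·R̄ = 141.3762 − 0.577 × 0.7488 = 140.9442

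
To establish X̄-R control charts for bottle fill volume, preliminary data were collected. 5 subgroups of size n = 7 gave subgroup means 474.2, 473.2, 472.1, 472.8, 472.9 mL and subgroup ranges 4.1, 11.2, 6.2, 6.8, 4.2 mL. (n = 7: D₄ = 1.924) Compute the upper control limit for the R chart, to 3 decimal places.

R̄ = (4.1 + 11.2 + 6.2 + 6.8 + 4.2) / 5 = 32.5000 / 5 = 6.5000
UCL_R = D₄·R̄ = 1.924 × 6.5000 = 12.5060

12.506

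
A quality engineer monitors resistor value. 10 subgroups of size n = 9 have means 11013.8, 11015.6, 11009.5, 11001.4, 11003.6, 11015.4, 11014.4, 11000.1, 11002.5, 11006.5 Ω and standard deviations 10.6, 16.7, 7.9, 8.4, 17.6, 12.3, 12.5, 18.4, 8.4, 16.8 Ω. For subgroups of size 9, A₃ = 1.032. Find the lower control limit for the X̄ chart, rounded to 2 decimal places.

10994.91

X̄̄ = (11013.8 + 11015.6 + 11009.5 + 11001.4 + 11003.6 + 11015.4 + 11014.4 + 11000.1 + 11002.5 + 11006.5) / 10 = 11008.2800
s̄ = (10.6 + 16.7 + 7.9 + 8.4 + 17.6 + 12.3 + 12.5 + 18.4 + 8.4 + 16.8) / 10 = 12.9600
LCL = X̄̄ − A₃·s̄ = 11008.2800 − 1.032 × 12.9600 = 10994.9053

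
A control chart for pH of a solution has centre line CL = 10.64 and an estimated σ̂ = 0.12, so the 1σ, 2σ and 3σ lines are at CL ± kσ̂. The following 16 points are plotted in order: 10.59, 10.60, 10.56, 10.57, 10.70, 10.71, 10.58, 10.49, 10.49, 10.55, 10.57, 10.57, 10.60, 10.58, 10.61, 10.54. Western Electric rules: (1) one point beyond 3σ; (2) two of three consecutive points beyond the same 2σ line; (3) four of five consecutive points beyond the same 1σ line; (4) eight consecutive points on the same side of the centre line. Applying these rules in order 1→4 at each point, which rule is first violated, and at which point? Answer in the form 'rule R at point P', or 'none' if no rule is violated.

Zone of each point (C = within 1σ̂, B = 1σ̂–2σ̂, A = 2σ̂–3σ̂, * = beyond 3σ̂; sign = side of CL): 1:-C, 2:-C, 3:-C, 4:-C, 5:+C, 6:+C, 7:-C, 8:-B, 9:-B, 10:-C, 11:-C, 12:-C, 13:-C, 14:-C, 15:-C, 16:-C
Rule 4 (eight consecutive points on the same side of the centre line) is satisfied at point 14.

rule 4 at point 14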